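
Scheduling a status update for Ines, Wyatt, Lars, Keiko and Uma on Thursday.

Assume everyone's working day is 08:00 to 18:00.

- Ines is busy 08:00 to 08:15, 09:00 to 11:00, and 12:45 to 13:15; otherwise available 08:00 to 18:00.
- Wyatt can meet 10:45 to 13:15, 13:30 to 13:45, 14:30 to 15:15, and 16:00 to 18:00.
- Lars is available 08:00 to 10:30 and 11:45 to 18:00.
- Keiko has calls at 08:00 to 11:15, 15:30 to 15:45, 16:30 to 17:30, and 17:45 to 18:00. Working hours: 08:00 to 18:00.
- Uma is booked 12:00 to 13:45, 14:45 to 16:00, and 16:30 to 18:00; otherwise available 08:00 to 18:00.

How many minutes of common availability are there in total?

Ines free within 08:00–18:00: 08:15–09:00, 11:00–12:45, 13:15–18:00.
Keiko free within 08:00–18:00: 11:15–15:30, 15:45–16:30, 17:30–17:45.
Uma free within 08:00–18:00: 08:00–12:00, 13:45–14:45, 16:00–16:30.
Ines ∩ Wyatt: 11:00–12:45, 13:30–13:45, 14:30–15:15, 16:00–18:00.
Ines ∩ Wyatt ∩ Lars: 11:45–12:45, 13:30–13:45, 14:30–15:15, 16:00–18:00.
Ines ∩ Wyatt ∩ Lars ∩ Keiko: 11:45–12:45, 13:30–13:45, 14:30–15:15, 16:00–16:30, 17:30–17:45.
Ines ∩ Wyatt ∩ Lars ∩ Keiko ∩ Uma: 11:45–12:00, 14:30–14:45, 16:00–16:30.
Total common minutes: 15 + 15 + 30 = 60.

60 minutes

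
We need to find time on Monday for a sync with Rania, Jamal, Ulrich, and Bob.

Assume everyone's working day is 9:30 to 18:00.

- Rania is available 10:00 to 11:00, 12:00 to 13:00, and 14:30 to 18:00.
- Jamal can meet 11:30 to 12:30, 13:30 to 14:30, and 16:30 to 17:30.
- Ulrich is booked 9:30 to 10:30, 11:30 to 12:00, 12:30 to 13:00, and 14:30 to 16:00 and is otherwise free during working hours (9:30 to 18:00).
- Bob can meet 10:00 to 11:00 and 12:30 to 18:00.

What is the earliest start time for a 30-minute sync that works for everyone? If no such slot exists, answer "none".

16:30

Ulrich free within 09:30–18:00: 10:30–11:30, 12:00–12:30, 13:00–14:30, 16:00–18:00.
Rania ∩ Jamal: 12:00–12:30, 16:30–17:30.
Rania ∩ Jamal ∩ Ulrich: 12:00–12:30, 16:30–17:30.
Rania ∩ Jamal ∩ Ulrich ∩ Bob: 16:30–17:30.
Windows ≥ 30 min: 16:30–17:30.
Earliest such window starts at 16:30.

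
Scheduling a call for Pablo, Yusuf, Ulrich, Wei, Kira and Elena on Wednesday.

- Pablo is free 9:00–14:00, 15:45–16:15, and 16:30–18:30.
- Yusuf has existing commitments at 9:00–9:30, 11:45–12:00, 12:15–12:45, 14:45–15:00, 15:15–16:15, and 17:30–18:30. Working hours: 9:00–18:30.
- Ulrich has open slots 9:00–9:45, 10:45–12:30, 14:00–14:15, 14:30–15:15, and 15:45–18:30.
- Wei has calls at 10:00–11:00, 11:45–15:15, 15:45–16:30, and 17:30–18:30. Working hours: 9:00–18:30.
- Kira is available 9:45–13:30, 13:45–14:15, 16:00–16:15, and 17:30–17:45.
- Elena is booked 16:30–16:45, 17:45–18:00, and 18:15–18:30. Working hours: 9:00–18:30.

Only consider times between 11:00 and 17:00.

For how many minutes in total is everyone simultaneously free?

45 minutes

Yusuf free within 09:00–18:30: 09:30–11:45, 12:00–12:15, 12:45–14:45, 15:00–15:15, 16:15–17:30.
Wei free within 09:00–18:30: 09:00–10:00, 11:00–11:45, 15:15–15:45, 16:30–17:30.
Elena free within 09:00–18:30: 09:00–16:30, 16:45–17:45, 18:00–18:15.
Pablo ∩ Yusuf: 09:30–11:45, 12:00–12:15, 12:45–14:00, 16:30–17:30.
Pablo ∩ Yusuf ∩ Ulrich: 09:30–09:45, 10:45–11:45, 12:00–12:15, 16:30–17:30.
Pablo ∩ Yusuf ∩ Ulrich ∩ Wei: 09:30–09:45, 11:00–11:45, 16:30–17:30.
Pablo ∩ Yusuf ∩ Ulrich ∩ Wei ∩ Kira: 11:00–11:45.
Pablo ∩ Yusuf ∩ Ulrich ∩ Wei ∩ Kira ∩ Elena: 11:00–11:45.
Restricted to 11:00–17:00: 11:00–11:45.
Total common minutes: 45.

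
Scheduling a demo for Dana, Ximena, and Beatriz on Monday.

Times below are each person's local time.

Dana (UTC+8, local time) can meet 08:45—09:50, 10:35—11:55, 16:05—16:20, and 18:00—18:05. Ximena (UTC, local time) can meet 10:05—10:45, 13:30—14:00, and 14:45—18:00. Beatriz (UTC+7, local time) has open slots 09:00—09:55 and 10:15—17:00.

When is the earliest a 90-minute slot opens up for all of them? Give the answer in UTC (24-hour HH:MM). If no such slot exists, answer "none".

Dana → UTC: 00:45–01:50, 02:35–03:55, 08:05–08:20, 10:00–10:05.
Ximena → UTC: 10:05–10:45, 13:30–14:00, 14:45–18:00.
Beatriz → UTC: 02:00–02:55, 03:15–10:00.
Dana ∩ Ximena: (none).
Dana ∩ Ximena ∩ Beatriz: (none).
Windows ≥ 90 min: (none).

none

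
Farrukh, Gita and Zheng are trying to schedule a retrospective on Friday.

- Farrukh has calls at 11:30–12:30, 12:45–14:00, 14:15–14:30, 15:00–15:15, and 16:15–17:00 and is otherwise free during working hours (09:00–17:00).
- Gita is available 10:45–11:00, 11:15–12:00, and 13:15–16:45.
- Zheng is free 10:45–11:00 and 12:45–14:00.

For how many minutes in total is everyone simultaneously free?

Farrukh free within 09:00–17:00: 09:00–11:30, 12:30–12:45, 14:00–14:15, 14:30–15:00, 15:15–16:15.
Farrukh ∩ Gita: 10:45–11:00, 11:15–11:30, 14:00–14:15, 14:30–15:00, 15:15–16:15.
Farrukh ∩ Gita ∩ Zheng: 10:45–11:00.
Total common minutes: 15.

15 minutes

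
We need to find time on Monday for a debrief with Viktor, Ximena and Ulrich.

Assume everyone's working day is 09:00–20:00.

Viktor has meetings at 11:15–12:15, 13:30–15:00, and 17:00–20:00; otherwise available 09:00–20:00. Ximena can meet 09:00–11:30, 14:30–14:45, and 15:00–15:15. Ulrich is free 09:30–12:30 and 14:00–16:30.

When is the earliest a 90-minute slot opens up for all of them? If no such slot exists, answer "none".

09:30

Viktor free within 09:00–20:00: 09:00–11:15, 12:15–13:30, 15:00–17:00.
Viktor ∩ Ximena: 09:00–11:15, 15:00–15:15.
Viktor ∩ Ximena ∩ Ulrich: 09:30–11:15, 15:00–15:15.
Windows ≥ 90 min: 09:30–11:15.
Earliest such window starts at 09:30.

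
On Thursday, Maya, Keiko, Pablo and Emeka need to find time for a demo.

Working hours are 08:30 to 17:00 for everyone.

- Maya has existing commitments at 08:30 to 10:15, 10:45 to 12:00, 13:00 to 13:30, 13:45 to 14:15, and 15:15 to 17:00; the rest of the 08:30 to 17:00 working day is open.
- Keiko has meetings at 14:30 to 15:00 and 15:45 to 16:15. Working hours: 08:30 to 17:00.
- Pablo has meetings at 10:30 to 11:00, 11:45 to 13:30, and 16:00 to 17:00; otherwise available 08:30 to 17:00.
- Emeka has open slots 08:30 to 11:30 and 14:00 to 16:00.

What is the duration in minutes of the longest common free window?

15 minutes

Maya free within 08:30–17:00: 10:15–10:45, 12:00–13:00, 13:30–13:45, 14:15–15:15.
Keiko free within 08:30–17:00: 08:30–14:30, 15:00–15:45, 16:15–17:00.
Pablo free within 08:30–17:00: 08:30–10:30, 11:00–11:45, 13:30–16:00.
Maya ∩ Keiko: 10:15–10:45, 12:00–13:00, 13:30–13:45, 14:15–14:30, 15:00–15:15.
Maya ∩ Keiko ∩ Pablo: 10:15–10:30, 13:30–13:45, 14:15–14:30, 15:00–15:15.
Maya ∩ Keiko ∩ Pablo ∩ Emeka: 10:15–10:30, 14:15–14:30, 15:00–15:15.
Common window lengths: 15, 15, 15 min; longest is 15.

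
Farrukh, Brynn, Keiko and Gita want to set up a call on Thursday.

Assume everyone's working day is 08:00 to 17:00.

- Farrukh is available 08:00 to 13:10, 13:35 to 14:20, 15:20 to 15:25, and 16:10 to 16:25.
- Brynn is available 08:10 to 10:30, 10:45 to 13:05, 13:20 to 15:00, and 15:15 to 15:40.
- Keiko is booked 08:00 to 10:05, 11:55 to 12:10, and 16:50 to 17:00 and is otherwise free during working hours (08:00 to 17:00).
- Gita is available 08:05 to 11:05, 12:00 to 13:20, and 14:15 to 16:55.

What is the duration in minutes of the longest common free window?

55 minutes

Keiko free within 08:00–17:00: 10:05–11:55, 12:10–16:50.
Farrukh ∩ Brynn: 08:10–10:30, 10:45–13:05, 13:35–14:20, 15:20–15:25.
Farrukh ∩ Brynn ∩ Keiko: 10:05–10:30, 10:45–11:55, 12:10–13:05, 13:35–14:20, 15:20–15:25.
Farrukh ∩ Brynn ∩ Keiko ∩ Gita: 10:05–10:30, 10:45–11:05, 12:10–13:05, 14:15–14:20, 15:20–15:25.
Common window lengths: 25, 20, 55, 5, 5 min; longest is 55.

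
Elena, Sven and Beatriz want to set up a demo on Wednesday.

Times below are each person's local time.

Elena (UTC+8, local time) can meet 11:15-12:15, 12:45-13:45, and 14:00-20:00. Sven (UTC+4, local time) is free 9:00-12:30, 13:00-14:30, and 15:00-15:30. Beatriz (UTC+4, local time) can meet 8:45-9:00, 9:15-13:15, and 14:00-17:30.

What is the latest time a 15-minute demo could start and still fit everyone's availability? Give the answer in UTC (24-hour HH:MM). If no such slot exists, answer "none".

11:15

Elena → UTC: 03:15–04:15, 04:45–05:45, 06:00–12:00.
Sven → UTC: 05:00–08:30, 09:00–10:30, 11:00–11:30.
Beatriz → UTC: 04:45–05:00, 05:15–09:15, 10:00–13:30.
Elena ∩ Sven: 05:00–05:45, 06:00–08:30, 09:00–10:30, 11:00–11:30.
Elena ∩ Sven ∩ Beatriz: 05:15–05:45, 06:00–08:30, 09:00–09:15, 10:00–10:30, 11:00–11:30.
Windows ≥ 15 min: 05:15–05:45, 06:00–08:30, 09:00–09:15, 10:00–10:30, 11:00–11:30.
Latest start in the last window 11:00–11:30 is 11:30 − 15 min = 11:15.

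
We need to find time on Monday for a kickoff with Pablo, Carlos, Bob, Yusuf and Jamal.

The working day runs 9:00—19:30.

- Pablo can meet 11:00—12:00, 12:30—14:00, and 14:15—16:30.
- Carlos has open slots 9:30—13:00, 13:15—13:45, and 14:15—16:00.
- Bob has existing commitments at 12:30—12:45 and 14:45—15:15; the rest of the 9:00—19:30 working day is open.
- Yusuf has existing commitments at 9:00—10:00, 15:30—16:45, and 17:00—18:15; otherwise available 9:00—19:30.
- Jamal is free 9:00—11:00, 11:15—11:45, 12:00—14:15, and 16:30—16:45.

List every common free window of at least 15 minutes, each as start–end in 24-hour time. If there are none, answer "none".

Bob free within 09:00–19:30: 09:00–12:30, 12:45–14:45, 15:15–19:30.
Yusuf free within 09:00–19:30: 10:00–15:30, 16:45–17:00, 18:15–19:30.
Pablo ∩ Carlos: 11:00–12:00, 12:30–13:00, 13:15–13:45, 14:15–16:00.
Pablo ∩ Carlos ∩ Bob: 11:00–12:00, 12:45–13:00, 13:15–13:45, 14:15–14:45, 15:15–16:00.
Pablo ∩ Carlos ∩ Bob ∩ Yusuf: 11:00–12:00, 12:45–13:00, 13:15–13:45, 14:15–14:45, 15:15–15:30.
Pablo ∩ Carlos ∩ Bob ∩ Yusuf ∩ Jamal: 11:15–11:45, 12:45–13:00, 13:15–13:45.
Windows ≥ 15 min: 11:15–11:45, 12:45–13:00, 13:15–13:45.

11:15–11:45, 12:45–13:00, 13:15–13:45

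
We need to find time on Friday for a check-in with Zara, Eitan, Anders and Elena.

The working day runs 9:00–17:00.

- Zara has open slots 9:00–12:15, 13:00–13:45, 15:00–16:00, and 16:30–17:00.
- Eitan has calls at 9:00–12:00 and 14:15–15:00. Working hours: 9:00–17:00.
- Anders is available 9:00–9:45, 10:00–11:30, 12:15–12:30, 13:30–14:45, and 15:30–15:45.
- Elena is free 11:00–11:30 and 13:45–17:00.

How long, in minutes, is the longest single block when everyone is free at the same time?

Eitan free within 09:00–17:00: 12:00–14:15, 15:00–17:00.
Zara ∩ Eitan: 12:00–12:15, 13:00–13:45, 15:00–16:00, 16:30–17:00.
Zara ∩ Eitan ∩ Anders: 13:30–13:45, 15:30–15:45.
Zara ∩ Eitan ∩ Anders ∩ Elena: 15:30–15:45.
Single common window of 15 minutes.

15 minutes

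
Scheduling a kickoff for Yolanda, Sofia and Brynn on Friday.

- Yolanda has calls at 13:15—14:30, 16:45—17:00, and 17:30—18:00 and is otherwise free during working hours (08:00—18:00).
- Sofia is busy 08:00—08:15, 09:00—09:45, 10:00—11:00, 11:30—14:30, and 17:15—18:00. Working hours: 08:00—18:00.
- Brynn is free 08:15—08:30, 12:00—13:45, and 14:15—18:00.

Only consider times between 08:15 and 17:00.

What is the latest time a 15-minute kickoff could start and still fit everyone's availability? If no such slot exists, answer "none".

Yolanda free within 08:00–18:00: 08:00–13:15, 14:30–16:45, 17:00–17:30.
Sofia free within 08:00–18:00: 08:15–09:00, 09:45–10:00, 11:00–11:30, 14:30–17:15.
Yolanda ∩ Sofia: 08:15–09:00, 09:45–10:00, 11:00–11:30, 14:30–16:45, 17:00–17:15.
Yolanda ∩ Sofia ∩ Brynn: 08:15–08:30, 14:30–16:45, 17:00–17:15.
Restricted to 08:15–17:00: 08:15–08:30, 14:30–16:45.
Windows ≥ 15 min: 08:15–08:30, 14:30–16:45.
Latest start in the last window 14:30–16:45 is 16:45 − 15 min = 16:30.

16:30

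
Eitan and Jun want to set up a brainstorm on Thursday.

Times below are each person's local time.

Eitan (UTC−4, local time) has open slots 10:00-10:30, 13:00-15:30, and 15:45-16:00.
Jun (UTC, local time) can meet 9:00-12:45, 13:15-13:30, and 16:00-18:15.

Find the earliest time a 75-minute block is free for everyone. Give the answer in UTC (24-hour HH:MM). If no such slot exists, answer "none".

Eitan → UTC: 14:00–14:30, 17:00–19:30, 19:45–20:00.
Jun → UTC: 09:00–12:45, 13:15–13:30, 16:00–18:15.
Eitan ∩ Jun: 17:00–18:15.
Windows ≥ 75 min: 17:00–18:15.
Earliest such window starts at 17:00.

17:00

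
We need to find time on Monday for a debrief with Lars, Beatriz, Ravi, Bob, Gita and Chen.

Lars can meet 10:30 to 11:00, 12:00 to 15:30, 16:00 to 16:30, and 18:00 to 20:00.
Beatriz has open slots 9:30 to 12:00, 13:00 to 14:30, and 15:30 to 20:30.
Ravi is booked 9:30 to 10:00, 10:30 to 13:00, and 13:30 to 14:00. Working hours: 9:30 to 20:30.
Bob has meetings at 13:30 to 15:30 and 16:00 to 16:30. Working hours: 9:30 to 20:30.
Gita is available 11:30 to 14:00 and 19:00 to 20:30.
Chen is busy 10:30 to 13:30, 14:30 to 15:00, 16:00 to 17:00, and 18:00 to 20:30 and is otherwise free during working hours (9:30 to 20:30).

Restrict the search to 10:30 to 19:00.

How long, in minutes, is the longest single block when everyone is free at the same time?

Ravi free within 09:30–20:30: 10:00–10:30, 13:00–13:30, 14:00–20:30.
Bob free within 09:30–20:30: 09:30–13:30, 15:30–16:00, 16:30–20:30.
Chen free within 09:30–20:30: 09:30–10:30, 13:30–14:30, 15:00–16:00, 17:00–18:00.
Lars ∩ Beatriz: 10:30–11:00, 13:00–14:30, 16:00–16:30, 18:00–20:00.
Lars ∩ Beatriz ∩ Ravi: 13:00–13:30, 14:00–14:30, 16:00–16:30, 18:00–20:00.
Lars ∩ Beatriz ∩ Ravi ∩ Bob: 13:00–13:30, 18:00–20:00.
Lars ∩ Beatriz ∩ Ravi ∩ Bob ∩ Gita: 13:00–13:30, 19:00–20:00.
Lars ∩ Beatriz ∩ Ravi ∩ Bob ∩ Gita ∩ Chen: (none).
Restricted to 10:30–19:00: (none).
No common window.

0 minutes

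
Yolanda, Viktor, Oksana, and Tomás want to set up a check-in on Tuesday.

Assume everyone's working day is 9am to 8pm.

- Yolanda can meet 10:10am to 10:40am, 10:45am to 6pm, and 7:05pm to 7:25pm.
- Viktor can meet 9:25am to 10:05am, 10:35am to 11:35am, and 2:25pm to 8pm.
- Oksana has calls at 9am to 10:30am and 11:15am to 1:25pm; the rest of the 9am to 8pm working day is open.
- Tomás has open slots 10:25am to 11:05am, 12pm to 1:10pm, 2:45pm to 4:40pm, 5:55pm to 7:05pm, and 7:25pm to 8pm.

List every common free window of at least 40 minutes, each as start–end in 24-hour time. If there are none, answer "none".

Oksana free within 09:00–20:00: 10:30–11:15, 13:25–20:00.
Yolanda ∩ Viktor: 10:35–10:40, 10:45–11:35, 14:25–18:00, 19:05–19:25.
Yolanda ∩ Viktor ∩ Oksana: 10:35–10:40, 10:45–11:15, 14:25–18:00, 19:05–19:25.
Yolanda ∩ Viktor ∩ Oksana ∩ Tomás: 10:35–10:40, 10:45–11:05, 14:45–16:40, 17:55–18:00.
Windows ≥ 40 min: 14:45–16:40.

14:45–16:40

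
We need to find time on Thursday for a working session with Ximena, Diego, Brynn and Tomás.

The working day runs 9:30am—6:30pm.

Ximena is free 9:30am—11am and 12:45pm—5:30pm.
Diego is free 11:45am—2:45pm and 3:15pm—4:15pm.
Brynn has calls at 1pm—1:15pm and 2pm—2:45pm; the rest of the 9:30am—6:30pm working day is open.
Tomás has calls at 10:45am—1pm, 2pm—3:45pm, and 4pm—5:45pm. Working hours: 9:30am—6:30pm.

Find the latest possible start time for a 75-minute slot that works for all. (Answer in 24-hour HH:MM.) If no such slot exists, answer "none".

Brynn free within 09:30–18:30: 09:30–13:00, 13:15–14:00, 14:45–18:30.
Tomás free within 09:30–18:30: 09:30–10:45, 13:00–14:00, 15:45–16:00, 17:45–18:30.
Ximena ∩ Diego: 12:45–14:45, 15:15–16:15.
Ximena ∩ Diego ∩ Brynn: 12:45–13:00, 13:15–14:00, 15:15–16:15.
Ximena ∩ Diego ∩ Brynn ∩ Tomás: 13:15–14:00, 15:45–16:00.
Windows ≥ 75 min: (none).

none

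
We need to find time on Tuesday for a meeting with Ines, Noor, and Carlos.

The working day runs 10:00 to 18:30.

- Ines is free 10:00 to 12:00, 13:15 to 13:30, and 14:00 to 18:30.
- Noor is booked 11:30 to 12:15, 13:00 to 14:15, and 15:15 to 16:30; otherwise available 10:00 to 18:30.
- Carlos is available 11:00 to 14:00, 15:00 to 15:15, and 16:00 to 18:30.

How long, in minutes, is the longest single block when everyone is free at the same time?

Noor free within 10:00–18:30: 10:00–11:30, 12:15–13:00, 14:15–15:15, 16:30–18:30.
Ines ∩ Noor: 10:00–11:30, 14:15–15:15, 16:30–18:30.
Ines ∩ Noor ∩ Carlos: 11:00–11:30, 15:00–15:15, 16:30–18:30.
Common window lengths: 30, 15, 120 min; longest is 120.

120 minutes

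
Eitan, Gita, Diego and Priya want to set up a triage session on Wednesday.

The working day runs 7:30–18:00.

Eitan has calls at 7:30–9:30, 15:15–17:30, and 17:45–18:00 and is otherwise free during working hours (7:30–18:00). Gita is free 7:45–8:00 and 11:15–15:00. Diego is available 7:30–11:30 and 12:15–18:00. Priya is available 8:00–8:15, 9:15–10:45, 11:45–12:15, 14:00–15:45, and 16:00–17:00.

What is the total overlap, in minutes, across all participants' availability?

60 minutes

Eitan free within 07:30–18:00: 09:30–15:15, 17:30–17:45.
Eitan ∩ Gita: 11:15–15:00.
Eitan ∩ Gita ∩ Diego: 11:15–11:30, 12:15–15:00.
Eitan ∩ Gita ∩ Diego ∩ Priya: 14:00–15:00.
Total common minutes: 60.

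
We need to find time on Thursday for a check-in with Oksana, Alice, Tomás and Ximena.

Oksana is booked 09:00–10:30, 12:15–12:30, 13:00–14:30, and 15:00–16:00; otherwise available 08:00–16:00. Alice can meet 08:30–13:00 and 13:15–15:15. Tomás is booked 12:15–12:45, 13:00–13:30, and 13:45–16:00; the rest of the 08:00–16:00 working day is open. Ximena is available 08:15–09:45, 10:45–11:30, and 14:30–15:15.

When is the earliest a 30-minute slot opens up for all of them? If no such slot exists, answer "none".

Oksana free within 08:00–16:00: 08:00–09:00, 10:30–12:15, 12:30–13:00, 14:30–15:00.
Tomás free within 08:00–16:00: 08:00–12:15, 12:45–13:00, 13:30–13:45.
Oksana ∩ Alice: 08:30–09:00, 10:30–12:15, 12:30–13:00, 14:30–15:00.
Oksana ∩ Alice ∩ Tomás: 08:30–09:00, 10:30–12:15, 12:45–13:00.
Oksana ∩ Alice ∩ Tomás ∩ Ximena: 08:30–09:00, 10:45–11:30.
Windows ≥ 30 min: 08:30–09:00, 10:45–11:30.
Earliest such window starts at 08:30.

08:30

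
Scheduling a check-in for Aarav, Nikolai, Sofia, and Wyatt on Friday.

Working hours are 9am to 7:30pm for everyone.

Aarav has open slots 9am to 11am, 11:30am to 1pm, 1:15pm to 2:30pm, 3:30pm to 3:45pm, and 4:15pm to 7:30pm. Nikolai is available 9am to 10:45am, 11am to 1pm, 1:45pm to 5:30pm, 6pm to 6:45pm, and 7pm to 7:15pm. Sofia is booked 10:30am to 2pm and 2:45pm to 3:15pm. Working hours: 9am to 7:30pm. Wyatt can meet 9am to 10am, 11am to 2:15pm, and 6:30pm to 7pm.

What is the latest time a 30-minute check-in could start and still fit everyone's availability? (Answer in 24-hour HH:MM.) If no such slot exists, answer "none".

09:30

Sofia free within 09:00–19:30: 09:00–10:30, 14:00–14:45, 15:15–19:30.
Aarav ∩ Nikolai: 09:00–10:45, 11:30–13:00, 13:45–14:30, 15:30–15:45, 16:15–17:30, 18:00–18:45, 19:00–19:15.
Aarav ∩ Nikolai ∩ Sofia: 09:00–10:30, 14:00–14:30, 15:30–15:45, 16:15–17:30, 18:00–18:45, 19:00–19:15.
Aarav ∩ Nikolai ∩ Sofia ∩ Wyatt: 09:00–10:00, 14:00–14:15, 18:30–18:45.
Windows ≥ 30 min: 09:00–10:00.
Latest start in the last window 09:00–10:00 is 10:00 − 30 min = 09:30.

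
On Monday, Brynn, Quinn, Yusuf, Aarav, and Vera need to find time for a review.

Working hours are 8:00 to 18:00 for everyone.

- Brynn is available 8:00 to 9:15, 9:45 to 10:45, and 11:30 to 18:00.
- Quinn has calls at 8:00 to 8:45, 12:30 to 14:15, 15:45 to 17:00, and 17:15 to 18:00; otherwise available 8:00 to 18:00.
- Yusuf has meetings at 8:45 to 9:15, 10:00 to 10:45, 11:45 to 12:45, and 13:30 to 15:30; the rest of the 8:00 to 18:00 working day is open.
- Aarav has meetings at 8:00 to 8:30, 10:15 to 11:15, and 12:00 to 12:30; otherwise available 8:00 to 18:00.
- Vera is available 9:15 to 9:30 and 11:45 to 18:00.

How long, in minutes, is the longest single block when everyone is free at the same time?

15 minutes

Quinn free within 08:00–18:00: 08:45–12:30, 14:15–15:45, 17:00–17:15.
Yusuf free within 08:00–18:00: 08:00–08:45, 09:15–10:00, 10:45–11:45, 12:45–13:30, 15:30–18:00.
Aarav free within 08:00–18:00: 08:30–10:15, 11:15–12:00, 12:30–18:00.
Brynn ∩ Quinn: 08:45–09:15, 09:45–10:45, 11:30–12:30, 14:15–15:45, 17:00–17:15.
Brynn ∩ Quinn ∩ Yusuf: 09:45–10:00, 11:30–11:45, 15:30–15:45, 17:00–17:15.
Brynn ∩ Quinn ∩ Yusuf ∩ Aarav: 09:45–10:00, 11:30–11:45, 15:30–15:45, 17:00–17:15.
Brynn ∩ Quinn ∩ Yusuf ∩ Aarav ∩ Vera: 15:30–15:45, 17:00–17:15.
Common window lengths: 15, 15 min; longest is 15.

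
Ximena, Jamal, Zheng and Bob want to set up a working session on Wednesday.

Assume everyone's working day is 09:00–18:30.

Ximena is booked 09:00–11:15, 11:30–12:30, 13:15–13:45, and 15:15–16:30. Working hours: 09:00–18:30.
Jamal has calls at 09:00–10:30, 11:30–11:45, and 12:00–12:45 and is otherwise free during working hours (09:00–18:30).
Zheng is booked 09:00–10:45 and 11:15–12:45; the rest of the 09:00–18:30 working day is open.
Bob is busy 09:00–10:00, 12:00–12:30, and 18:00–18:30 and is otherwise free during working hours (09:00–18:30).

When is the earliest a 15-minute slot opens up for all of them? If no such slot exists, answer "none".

12:45

Ximena free within 09:00–18:30: 11:15–11:30, 12:30–13:15, 13:45–15:15, 16:30–18:30.
Jamal free within 09:00–18:30: 10:30–11:30, 11:45–12:00, 12:45–18:30.
Zheng free within 09:00–18:30: 10:45–11:15, 12:45–18:30.
Bob free within 09:00–18:30: 10:00–12:00, 12:30–18:00.
Ximena ∩ Jamal: 11:15–11:30, 12:45–13:15, 13:45–15:15, 16:30–18:30.
Ximena ∩ Jamal ∩ Zheng: 12:45–13:15, 13:45–15:15, 16:30–18:30.
Ximena ∩ Jamal ∩ Zheng ∩ Bob: 12:45–13:15, 13:45–15:15, 16:30–18:00.
Windows ≥ 15 min: 12:45–13:15, 13:45–15:15, 16:30–18:00.
Earliest such window starts at 12:45.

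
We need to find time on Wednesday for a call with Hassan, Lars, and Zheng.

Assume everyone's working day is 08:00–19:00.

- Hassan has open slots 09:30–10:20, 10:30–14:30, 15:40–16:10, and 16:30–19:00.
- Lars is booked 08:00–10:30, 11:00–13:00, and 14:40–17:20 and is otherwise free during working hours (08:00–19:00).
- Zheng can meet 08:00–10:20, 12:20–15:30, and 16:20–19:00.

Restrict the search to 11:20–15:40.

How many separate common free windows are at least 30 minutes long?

Lars free within 08:00–19:00: 10:30–11:00, 13:00–14:40, 17:20–19:00.
Hassan ∩ Lars: 10:30–11:00, 13:00–14:30, 17:20–19:00.
Hassan ∩ Lars ∩ Zheng: 13:00–14:30, 17:20–19:00.
Restricted to 11:20–15:40: 13:00–14:30.
Windows ≥ 30 min: 13:00–14:30.
That's 1 window.

1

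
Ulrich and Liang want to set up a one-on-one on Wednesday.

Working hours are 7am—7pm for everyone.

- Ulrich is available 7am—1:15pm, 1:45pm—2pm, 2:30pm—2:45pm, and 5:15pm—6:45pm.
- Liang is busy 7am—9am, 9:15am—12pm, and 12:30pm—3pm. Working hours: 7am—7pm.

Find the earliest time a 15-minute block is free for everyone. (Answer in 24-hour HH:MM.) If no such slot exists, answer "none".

Liang free within 07:00–19:00: 09:00–09:15, 12:00–12:30, 15:00–19:00.
Ulrich ∩ Liang: 09:00–09:15, 12:00–12:30, 17:15–18:45.
Windows ≥ 15 min: 09:00–09:15, 12:00–12:30, 17:15–18:45.
Earliest such window starts at 09:00.

09:00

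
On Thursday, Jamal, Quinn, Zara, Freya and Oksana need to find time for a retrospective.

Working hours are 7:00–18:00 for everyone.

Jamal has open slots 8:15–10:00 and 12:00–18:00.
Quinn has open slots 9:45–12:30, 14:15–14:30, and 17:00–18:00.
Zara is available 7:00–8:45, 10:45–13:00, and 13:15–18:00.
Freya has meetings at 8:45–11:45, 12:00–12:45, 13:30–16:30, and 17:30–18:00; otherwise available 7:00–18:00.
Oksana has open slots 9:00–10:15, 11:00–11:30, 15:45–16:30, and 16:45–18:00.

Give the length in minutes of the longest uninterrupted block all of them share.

Freya free within 07:00–18:00: 07:00–08:45, 11:45–12:00, 12:45–13:30, 16:30–17:30.
Jamal ∩ Quinn: 09:45–10:00, 12:00–12:30, 14:15–14:30, 17:00–18:00.
Jamal ∩ Quinn ∩ Zara: 12:00–12:30, 14:15–14:30, 17:00–18:00.
Jamal ∩ Quinn ∩ Zara ∩ Freya: 17:00–17:30.
Jamal ∩ Quinn ∩ Zara ∩ Freya ∩ Oksana: 17:00–17:30.
Single common window of 30 minutes.

30 minutes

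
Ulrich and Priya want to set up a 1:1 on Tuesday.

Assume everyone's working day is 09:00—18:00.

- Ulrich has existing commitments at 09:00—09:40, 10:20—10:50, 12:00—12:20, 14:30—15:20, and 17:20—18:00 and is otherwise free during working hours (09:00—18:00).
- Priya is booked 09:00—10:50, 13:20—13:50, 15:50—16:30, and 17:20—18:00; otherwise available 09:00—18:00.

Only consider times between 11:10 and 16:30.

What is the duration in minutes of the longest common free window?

Ulrich free within 09:00–18:00: 09:40–10:20, 10:50–12:00, 12:20–14:30, 15:20–17:20.
Priya free within 09:00–18:00: 10:50–13:20, 13:50–15:50, 16:30–17:20.
Ulrich ∩ Priya: 10:50–12:00, 12:20–13:20, 13:50–14:30, 15:20–15:50, 16:30–17:20.
Restricted to 11:10–16:30: 11:10–12:00, 12:20–13:20, 13:50–14:30, 15:20–15:50.
Common window lengths: 50, 60, 40, 30 min; longest is 60.

60 minutes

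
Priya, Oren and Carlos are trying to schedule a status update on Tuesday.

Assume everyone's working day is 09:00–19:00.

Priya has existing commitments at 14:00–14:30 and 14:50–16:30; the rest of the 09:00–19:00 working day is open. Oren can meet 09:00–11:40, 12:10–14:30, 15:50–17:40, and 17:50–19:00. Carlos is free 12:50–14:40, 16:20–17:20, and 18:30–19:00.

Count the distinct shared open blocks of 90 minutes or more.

Priya free within 09:00–19:00: 09:00–14:00, 14:30–14:50, 16:30–19:00.
Priya ∩ Oren: 09:00–11:40, 12:10–14:00, 16:30–17:40, 17:50–19:00.
Priya ∩ Oren ∩ Carlos: 12:50–14:00, 16:30–17:20, 18:30–19:00.
Windows ≥ 90 min: (none).
That's 0 windows.

0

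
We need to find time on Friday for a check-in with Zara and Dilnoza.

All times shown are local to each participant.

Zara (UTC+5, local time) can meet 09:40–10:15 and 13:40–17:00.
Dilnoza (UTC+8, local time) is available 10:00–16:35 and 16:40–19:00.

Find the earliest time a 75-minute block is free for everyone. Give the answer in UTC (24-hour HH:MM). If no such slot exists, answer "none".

Zara → UTC: 04:40–05:15, 08:40–12:00.
Dilnoza → UTC: 02:00–08:35, 08:40–11:00.
Zara ∩ Dilnoza: 04:40–05:15, 08:40–11:00.
Windows ≥ 75 min: 08:40–11:00.
Earliest such window starts at 08:40.

08:40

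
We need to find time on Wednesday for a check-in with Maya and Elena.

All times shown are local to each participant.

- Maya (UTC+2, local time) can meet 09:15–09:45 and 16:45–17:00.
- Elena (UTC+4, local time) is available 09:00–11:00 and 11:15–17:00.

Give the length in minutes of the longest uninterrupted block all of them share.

Maya → UTC: 07:15–07:45, 14:45–15:00.
Elena → UTC: 05:00–07:00, 07:15–13:00.
Maya ∩ Elena: 07:15–07:45.
Single common window of 30 minutes.

30 minutes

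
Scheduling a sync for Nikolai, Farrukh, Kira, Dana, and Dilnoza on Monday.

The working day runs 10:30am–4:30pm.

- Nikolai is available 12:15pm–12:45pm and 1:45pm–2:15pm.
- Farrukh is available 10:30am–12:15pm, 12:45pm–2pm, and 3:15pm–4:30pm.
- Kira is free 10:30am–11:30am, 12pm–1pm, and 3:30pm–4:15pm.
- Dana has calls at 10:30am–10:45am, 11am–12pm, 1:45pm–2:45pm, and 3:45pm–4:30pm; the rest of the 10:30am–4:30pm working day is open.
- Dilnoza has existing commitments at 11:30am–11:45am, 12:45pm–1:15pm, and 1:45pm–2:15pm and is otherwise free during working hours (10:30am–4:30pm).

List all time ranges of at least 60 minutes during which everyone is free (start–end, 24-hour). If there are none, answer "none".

Dana free within 10:30–16:30: 10:45–11:00, 12:00–13:45, 14:45–15:45.
Dilnoza free within 10:30–16:30: 10:30–11:30, 11:45–12:45, 13:15–13:45, 14:15–16:30.
Nikolai ∩ Farrukh: 13:45–14:00.
Nikolai ∩ Farrukh ∩ Kira: (none).
Nikolai ∩ Farrukh ∩ Kira ∩ Dana: (none).
Nikolai ∩ Farrukh ∩ Kira ∩ Dana ∩ Dilnoza: (none).
Windows ≥ 60 min: (none).

none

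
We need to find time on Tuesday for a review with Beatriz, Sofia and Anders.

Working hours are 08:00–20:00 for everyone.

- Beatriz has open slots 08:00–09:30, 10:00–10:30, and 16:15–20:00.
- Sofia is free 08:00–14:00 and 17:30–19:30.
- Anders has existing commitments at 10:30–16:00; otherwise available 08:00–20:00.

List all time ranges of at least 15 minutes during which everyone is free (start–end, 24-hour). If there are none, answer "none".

08:00–09:30, 10:00–10:30, 17:30–19:30

Anders free within 08:00–20:00: 08:00–10:30, 16:00–20:00.
Beatriz ∩ Sofia: 08:00–09:30, 10:00–10:30, 17:30–19:30.
Beatriz ∩ Sofia ∩ Anders: 08:00–09:30, 10:00–10:30, 17:30–19:30.
Windows ≥ 15 min: 08:00–09:30, 10:00–10:30, 17:30–19:30.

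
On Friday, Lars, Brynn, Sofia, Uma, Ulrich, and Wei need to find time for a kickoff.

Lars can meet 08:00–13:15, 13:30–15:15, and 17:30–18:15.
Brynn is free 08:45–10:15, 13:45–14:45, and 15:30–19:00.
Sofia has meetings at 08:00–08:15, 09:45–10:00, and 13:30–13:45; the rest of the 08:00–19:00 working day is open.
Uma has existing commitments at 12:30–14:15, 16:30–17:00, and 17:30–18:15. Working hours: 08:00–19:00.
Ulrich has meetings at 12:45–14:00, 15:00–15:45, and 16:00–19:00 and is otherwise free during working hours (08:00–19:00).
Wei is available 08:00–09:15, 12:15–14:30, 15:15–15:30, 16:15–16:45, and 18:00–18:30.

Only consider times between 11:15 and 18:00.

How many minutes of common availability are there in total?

Sofia free within 08:00–19:00: 08:15–09:45, 10:00–13:30, 13:45–19:00.
Uma free within 08:00–19:00: 08:00–12:30, 14:15–16:30, 17:00–17:30, 18:15–19:00.
Ulrich free within 08:00–19:00: 08:00–12:45, 14:00–15:00, 15:45–16:00.
Lars ∩ Brynn: 08:45–10:15, 13:45–14:45, 17:30–18:15.
Lars ∩ Brynn ∩ Sofia: 08:45–09:45, 10:00–10:15, 13:45–14:45, 17:30–18:15.
Lars ∩ Brynn ∩ Sofia ∩ Uma: 08:45–09:45, 10:00–10:15, 14:15–14:45.
Lars ∩ Brynn ∩ Sofia ∩ Uma ∩ Ulrich: 08:45–09:45, 10:00–10:15, 14:15–14:45.
Lars ∩ Brynn ∩ Sofia ∩ Uma ∩ Ulrich ∩ Wei: 08:45–09:15, 14:15–14:30.
Restricted to 11:15–18:00: 14:15–14:30.
Total common minutes: 15.

15 minutes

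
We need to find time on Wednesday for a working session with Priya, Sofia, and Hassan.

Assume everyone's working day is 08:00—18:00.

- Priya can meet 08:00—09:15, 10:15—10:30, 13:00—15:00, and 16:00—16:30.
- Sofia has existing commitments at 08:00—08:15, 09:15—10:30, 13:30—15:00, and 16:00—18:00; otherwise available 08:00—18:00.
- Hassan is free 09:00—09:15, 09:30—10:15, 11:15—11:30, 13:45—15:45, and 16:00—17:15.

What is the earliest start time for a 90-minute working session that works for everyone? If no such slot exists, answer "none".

Sofia free within 08:00–18:00: 08:15–09:15, 10:30–13:30, 15:00–16:00.
Priya ∩ Sofia: 08:15–09:15, 13:00–13:30.
Priya ∩ Sofia ∩ Hassan: 09:00–09:15.
Windows ≥ 90 min: (none).

none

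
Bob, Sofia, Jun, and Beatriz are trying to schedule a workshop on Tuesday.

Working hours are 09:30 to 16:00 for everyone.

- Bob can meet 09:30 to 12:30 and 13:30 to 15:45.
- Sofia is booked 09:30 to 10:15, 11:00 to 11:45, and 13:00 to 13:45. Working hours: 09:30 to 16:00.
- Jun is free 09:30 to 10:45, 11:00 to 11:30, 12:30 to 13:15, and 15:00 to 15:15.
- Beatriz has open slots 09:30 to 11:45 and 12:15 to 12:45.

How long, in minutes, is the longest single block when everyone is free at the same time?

Sofia free within 09:30–16:00: 10:15–11:00, 11:45–13:00, 13:45–16:00.
Bob ∩ Sofia: 10:15–11:00, 11:45–12:30, 13:45–15:45.
Bob ∩ Sofia ∩ Jun: 10:15–10:45, 15:00–15:15.
Bob ∩ Sofia ∩ Jun ∩ Beatriz: 10:15–10:45.
Single common window of 30 minutes.

30 minutes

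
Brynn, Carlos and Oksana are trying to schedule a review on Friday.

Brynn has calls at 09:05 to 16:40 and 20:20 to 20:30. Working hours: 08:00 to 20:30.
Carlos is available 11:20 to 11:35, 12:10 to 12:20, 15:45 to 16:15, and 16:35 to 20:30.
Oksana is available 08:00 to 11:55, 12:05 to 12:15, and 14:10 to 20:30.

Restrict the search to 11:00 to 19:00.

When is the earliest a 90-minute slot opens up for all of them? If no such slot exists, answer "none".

Brynn free within 08:00–20:30: 08:00–09:05, 16:40–20:20.
Brynn ∩ Carlos: 16:40–20:20.
Brynn ∩ Carlos ∩ Oksana: 16:40–20:20.
Restricted to 11:00–19:00: 16:40–19:00.
Windows ≥ 90 min: 16:40–19:00.
Earliest such window starts at 16:40.

16:40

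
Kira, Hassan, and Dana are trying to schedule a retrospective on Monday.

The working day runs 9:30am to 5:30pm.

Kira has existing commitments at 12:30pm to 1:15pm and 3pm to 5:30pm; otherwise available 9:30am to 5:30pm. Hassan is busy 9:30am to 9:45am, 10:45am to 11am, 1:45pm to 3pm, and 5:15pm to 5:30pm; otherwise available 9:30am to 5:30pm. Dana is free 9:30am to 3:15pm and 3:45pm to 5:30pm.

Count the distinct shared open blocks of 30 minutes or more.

Kira free within 09:30–17:30: 09:30–12:30, 13:15–15:00.
Hassan free within 09:30–17:30: 09:45–10:45, 11:00–13:45, 15:00–17:15.
Kira ∩ Hassan: 09:45–10:45, 11:00–12:30, 13:15–13:45.
Kira ∩ Hassan ∩ Dana: 09:45–10:45, 11:00–12:30, 13:15–13:45.
Windows ≥ 30 min: 09:45–10:45, 11:00–12:30, 13:15–13:45.
That's 3 windows.

3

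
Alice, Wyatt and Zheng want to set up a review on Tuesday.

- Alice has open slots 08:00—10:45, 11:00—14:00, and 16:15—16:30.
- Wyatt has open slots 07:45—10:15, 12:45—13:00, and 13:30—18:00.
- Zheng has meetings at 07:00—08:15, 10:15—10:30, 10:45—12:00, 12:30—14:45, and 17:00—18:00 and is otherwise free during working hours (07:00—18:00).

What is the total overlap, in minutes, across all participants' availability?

Zheng free within 07:00–18:00: 08:15–10:15, 10:30–10:45, 12:00–12:30, 14:45–17:00.
Alice ∩ Wyatt: 08:00–10:15, 12:45–13:00, 13:30–14:00, 16:15–16:30.
Alice ∩ Wyatt ∩ Zheng: 08:15–10:15, 16:15–16:30.
Total common minutes: 120 + 15 = 135.

135 minutes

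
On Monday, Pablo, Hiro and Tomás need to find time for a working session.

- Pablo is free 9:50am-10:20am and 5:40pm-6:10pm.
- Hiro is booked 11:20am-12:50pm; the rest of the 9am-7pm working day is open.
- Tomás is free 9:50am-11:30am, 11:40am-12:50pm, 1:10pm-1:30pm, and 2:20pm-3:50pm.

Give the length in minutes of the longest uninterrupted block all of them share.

30 minutes

Hiro free within 09:00–19:00: 09:00–11:20, 12:50–19:00.
Pablo ∩ Hiro: 09:50–10:20, 17:40–18:10.
Pablo ∩ Hiro ∩ Tomás: 09:50–10:20.
Single common window of 30 minutes.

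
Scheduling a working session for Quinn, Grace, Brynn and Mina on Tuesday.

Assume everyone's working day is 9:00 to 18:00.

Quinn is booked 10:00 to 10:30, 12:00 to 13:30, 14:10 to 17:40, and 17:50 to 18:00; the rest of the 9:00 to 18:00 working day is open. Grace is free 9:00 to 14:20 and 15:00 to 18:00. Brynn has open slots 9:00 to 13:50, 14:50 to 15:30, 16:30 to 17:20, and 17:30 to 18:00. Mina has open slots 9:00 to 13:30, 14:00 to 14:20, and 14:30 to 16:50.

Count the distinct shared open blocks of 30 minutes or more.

Quinn free within 09:00–18:00: 09:00–10:00, 10:30–12:00, 13:30–14:10, 17:40–17:50.
Quinn ∩ Grace: 09:00–10:00, 10:30–12:00, 13:30–14:10, 17:40–17:50.
Quinn ∩ Grace ∩ Brynn: 09:00–10:00, 10:30–12:00, 13:30–13:50, 17:40–17:50.
Quinn ∩ Grace ∩ Brynn ∩ Mina: 09:00–10:00, 10:30–12:00.
Windows ≥ 30 min: 09:00–10:00, 10:30–12:00.
That's 2 windows.

2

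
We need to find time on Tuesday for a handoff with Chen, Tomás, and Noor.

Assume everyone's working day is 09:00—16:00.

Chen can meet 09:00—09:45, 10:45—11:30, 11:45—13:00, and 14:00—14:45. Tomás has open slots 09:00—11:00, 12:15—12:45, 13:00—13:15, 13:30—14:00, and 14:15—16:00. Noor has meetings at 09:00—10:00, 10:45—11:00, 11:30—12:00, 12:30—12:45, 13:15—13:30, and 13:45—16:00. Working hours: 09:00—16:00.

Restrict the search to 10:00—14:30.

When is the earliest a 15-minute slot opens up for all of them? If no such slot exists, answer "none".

12:15

Noor free within 09:00–16:00: 10:00–10:45, 11:00–11:30, 12:00–12:30, 12:45–13:15, 13:30–13:45.
Chen ∩ Tomás: 09:00–09:45, 10:45–11:00, 12:15–12:45, 14:15–14:45.
Chen ∩ Tomás ∩ Noor: 12:15–12:30.
Restricted to 10:00–14:30: 12:15–12:30.
Windows ≥ 15 min: 12:15–12:30.
Earliest such window starts at 12:15.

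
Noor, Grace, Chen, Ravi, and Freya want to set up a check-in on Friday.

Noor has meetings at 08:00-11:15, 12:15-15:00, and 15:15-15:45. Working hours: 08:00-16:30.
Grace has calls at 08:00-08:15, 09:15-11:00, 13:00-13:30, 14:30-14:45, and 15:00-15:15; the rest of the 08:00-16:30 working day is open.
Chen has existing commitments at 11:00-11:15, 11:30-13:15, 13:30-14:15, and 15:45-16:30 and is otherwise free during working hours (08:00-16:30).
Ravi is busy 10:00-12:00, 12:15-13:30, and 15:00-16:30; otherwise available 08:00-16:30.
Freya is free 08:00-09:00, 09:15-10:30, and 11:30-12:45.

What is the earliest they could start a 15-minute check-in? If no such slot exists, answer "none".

Noor free within 08:00–16:30: 11:15–12:15, 15:00–15:15, 15:45–16:30.
Grace free within 08:00–16:30: 08:15–09:15, 11:00–13:00, 13:30–14:30, 14:45–15:00, 15:15–16:30.
Chen free within 08:00–16:30: 08:00–11:00, 11:15–11:30, 13:15–13:30, 14:15–15:45.
Ravi free within 08:00–16:30: 08:00–10:00, 12:00–12:15, 13:30–15:00.
Noor ∩ Grace: 11:15–12:15, 15:45–16:30.
Noor ∩ Grace ∩ Chen: 11:15–11:30.
Noor ∩ Grace ∩ Chen ∩ Ravi: (none).
Noor ∩ Grace ∩ Chen ∩ Ravi ∩ Freya: (none).
Windows ≥ 15 min: (none).

none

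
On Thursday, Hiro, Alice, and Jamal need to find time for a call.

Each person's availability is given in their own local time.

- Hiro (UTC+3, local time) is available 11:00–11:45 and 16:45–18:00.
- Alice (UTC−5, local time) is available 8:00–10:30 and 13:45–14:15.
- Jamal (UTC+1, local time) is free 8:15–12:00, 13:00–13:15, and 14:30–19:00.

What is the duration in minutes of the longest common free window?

75 minutes

Hiro → UTC: 08:00–08:45, 13:45–15:00.
Alice → UTC: 13:00–15:30, 18:45–19:15.
Jamal → UTC: 07:15–11:00, 12:00–12:15, 13:30–18:00.
Hiro ∩ Alice: 13:45–15:00.
Hiro ∩ Alice ∩ Jamal: 13:45–15:00.
Single common window of 75 minutes.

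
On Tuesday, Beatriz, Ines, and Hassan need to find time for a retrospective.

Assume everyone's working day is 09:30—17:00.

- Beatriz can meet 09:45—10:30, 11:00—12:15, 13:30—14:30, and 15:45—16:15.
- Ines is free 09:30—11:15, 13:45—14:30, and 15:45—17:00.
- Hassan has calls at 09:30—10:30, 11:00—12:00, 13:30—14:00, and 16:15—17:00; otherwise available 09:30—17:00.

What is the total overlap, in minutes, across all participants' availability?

Hassan free within 09:30–17:00: 10:30–11:00, 12:00–13:30, 14:00–16:15.
Beatriz ∩ Ines: 09:45–10:30, 11:00–11:15, 13:45–14:30, 15:45–16:15.
Beatriz ∩ Ines ∩ Hassan: 14:00–14:30, 15:45–16:15.
Total common minutes: 30 + 30 = 60.

60 minutes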